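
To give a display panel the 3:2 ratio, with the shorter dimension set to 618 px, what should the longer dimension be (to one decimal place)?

3:2 = 1.50000.
Longer side = 618 × 1.50000 ≈ 927.000 → 927.0 px.

927.0 px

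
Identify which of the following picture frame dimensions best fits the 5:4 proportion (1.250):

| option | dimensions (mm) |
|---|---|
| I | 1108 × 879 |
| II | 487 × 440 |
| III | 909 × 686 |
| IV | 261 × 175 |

Ratios (long/short): I ≈ 1.261; II ≈ 1.107; III ≈ 1.325; IV ≈ 1.491.
5:4 ≈ 1.250; option I is nearest (Δ 0.011).

I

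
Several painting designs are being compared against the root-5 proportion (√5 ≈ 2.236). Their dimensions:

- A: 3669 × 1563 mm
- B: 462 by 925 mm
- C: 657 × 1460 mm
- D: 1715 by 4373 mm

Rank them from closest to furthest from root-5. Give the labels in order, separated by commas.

A: 3669/1563 ≈ 2.347 → |2.347 − 2.236| = 0.111
B: 925/462 ≈ 2.002 → |2.002 − 2.236| = 0.234
C: 1460/657 ≈ 2.222 → |2.222 − 2.236| = 0.014
D: 4373/1715 ≈ 2.550 → |2.550 − 2.236| = 0.314

C, A, B, D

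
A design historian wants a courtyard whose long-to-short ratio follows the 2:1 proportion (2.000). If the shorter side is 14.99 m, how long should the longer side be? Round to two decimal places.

29.98 m

2:1 = 2.00000.
Longer side = 14.99 × 2.00000 ≈ 29.9800 → 29.98 m.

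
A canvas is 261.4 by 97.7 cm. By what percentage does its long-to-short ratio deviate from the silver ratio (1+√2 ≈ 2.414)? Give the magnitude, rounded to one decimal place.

Ratio = 261.4 / 97.7 ≈ 2.6755.
Ideal silver ratio ≈ 2.4142. |2.6755 − 2.4142| / 2.4142 ≈ 10.82% → 10.8%.

10.8%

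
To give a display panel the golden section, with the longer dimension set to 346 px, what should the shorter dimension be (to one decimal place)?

213.8 px

golden ratio ≈ 1.61803.
Shorter side = 346 ÷ 1.61803 ≈ 213.840 → 213.8 px.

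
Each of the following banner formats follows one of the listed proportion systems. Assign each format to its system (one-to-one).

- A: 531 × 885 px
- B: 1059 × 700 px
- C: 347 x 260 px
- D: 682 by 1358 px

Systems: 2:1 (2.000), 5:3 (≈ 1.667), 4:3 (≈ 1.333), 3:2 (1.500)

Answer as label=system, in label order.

Ratios: A ≈ 1.667; B ≈ 1.513; C ≈ 1.335; D ≈ 1.991.
Targets: 2:1 ≈ 2.000; 5:3 ≈ 1.667; 4:3 ≈ 1.333; 3:2 ≈ 1.500.

A=5:3, B=3:2, C=4:3, D=2:1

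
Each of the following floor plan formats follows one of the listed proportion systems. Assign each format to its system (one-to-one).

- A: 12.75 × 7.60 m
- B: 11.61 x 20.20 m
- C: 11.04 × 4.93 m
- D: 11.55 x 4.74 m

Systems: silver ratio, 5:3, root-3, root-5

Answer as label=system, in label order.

A=5:3, B=root-3, C=root-5, D=silver ratio

Ratios: A ≈ 1.678; B ≈ 1.740; C ≈ 2.239; D ≈ 2.437.
Targets: silver ratio ≈ 2.414; 5:3 ≈ 1.667; root-3 ≈ 1.732; root-5 ≈ 2.236.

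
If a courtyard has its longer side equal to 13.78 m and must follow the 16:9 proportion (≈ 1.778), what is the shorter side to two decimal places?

16:9 ≈ 1.77778.
Shorter side = 13.78 ÷ 1.77778 ≈ 7.7512 → 7.75 m.

7.75 m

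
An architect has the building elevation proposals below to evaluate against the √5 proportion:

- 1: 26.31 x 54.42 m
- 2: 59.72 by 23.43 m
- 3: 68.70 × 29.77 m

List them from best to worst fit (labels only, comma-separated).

3, 1, 2

1: 54.42/26.31 ≈ 2.068 → |2.068 − 2.236| = 0.168
2: 59.72/23.43 ≈ 2.549 → |2.549 − 2.236| = 0.313
3: 68.70/29.77 ≈ 2.308 → |2.308 − 2.236| = 0.072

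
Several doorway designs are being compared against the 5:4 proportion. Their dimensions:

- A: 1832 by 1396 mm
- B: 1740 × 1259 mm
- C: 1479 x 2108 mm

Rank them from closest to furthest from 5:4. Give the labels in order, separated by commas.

Ratios: A = 1832 / 1396 ≈ 1.312; B = 1740 / 1259 ≈ 1.382; C = 2108 / 1479 ≈ 1.425.
|Δ from 1.250|: A 0.062; B 0.132; C 0.175.

A, B, C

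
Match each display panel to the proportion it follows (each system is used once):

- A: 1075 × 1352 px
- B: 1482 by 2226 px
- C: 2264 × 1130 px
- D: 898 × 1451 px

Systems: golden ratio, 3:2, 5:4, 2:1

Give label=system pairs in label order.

Ratios: A ≈ 1.258; B ≈ 1.502; C ≈ 2.004; D ≈ 1.616.
Targets: golden ratio ≈ 1.618; 3:2 ≈ 1.500; 5:4 ≈ 1.250; 2:1 ≈ 2.000.

A=5:4, B=3:2, C=2:1, D=golden ratio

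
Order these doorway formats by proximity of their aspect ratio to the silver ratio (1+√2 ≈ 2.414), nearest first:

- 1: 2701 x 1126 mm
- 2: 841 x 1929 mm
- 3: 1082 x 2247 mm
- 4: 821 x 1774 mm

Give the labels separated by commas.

1, 2, 4, 3

1: 2701/1126 ≈ 2.399 → |2.399 − 2.414| = 0.015
2: 1929/841 ≈ 2.294 → |2.294 − 2.414| = 0.120
3: 2247/1082 ≈ 2.077 → |2.077 − 2.414| = 0.337
4: 1774/821 ≈ 2.161 → |2.161 − 2.414| = 0.253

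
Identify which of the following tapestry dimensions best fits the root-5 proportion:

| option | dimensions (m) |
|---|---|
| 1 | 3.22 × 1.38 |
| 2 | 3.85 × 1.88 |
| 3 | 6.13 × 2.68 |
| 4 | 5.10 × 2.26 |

4

Target root-5 ≈ 2.236.
1: 2.333 (Δ0.097)  2: 2.048 (Δ0.188)  3: 2.287 (Δ0.051)  4: 2.257 (Δ0.021)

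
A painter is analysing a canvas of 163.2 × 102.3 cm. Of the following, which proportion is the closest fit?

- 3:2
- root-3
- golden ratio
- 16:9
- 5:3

golden ratio

163.2/102.3 ≈ 1.595. Nearest candidates are golden ratio (1.618, off by 0.023) and 5:3 (1.667, off by 0.072).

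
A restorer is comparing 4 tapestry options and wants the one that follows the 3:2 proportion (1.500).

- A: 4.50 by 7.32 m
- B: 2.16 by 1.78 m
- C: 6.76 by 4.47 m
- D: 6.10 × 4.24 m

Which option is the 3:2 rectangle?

Target 3:2 ≈ 1.500.
A: 1.627 (Δ0.127)  B: 1.213 (Δ0.287)  C: 1.512 (Δ0.012)  D: 1.439 (Δ0.061)

C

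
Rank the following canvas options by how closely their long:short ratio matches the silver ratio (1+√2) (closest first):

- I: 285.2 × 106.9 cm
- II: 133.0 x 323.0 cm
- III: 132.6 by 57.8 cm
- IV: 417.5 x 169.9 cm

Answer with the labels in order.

Ratios: I = 285.2 / 106.9 ≈ 2.668; II = 323.0 / 133.0 ≈ 2.429; III = 132.6 / 57.8 ≈ 2.294; IV = 417.5 / 169.9 ≈ 2.457.
|Δ from 2.414|: I 0.254; II 0.015; III 0.120; IV 0.043.

II, IV, III, I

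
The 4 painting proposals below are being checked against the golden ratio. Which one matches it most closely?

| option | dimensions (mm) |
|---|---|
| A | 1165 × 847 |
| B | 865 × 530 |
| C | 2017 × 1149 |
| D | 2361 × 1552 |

Ratios (long/short): A ≈ 1.375; B ≈ 1.632; C ≈ 1.755; D ≈ 1.521.
golden ratio ≈ 1.618; option B is nearest (Δ 0.014).

B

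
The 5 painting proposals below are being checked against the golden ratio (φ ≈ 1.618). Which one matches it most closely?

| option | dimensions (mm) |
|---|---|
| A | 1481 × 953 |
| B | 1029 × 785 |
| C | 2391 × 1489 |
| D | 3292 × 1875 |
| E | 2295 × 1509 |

Target golden ratio ≈ 1.618.
A: 1.554 (Δ0.064)  B: 1.311 (Δ0.307)  C: 1.606 (Δ0.012)  D: 1.756 (Δ0.138)  E: 1.521 (Δ0.097)

C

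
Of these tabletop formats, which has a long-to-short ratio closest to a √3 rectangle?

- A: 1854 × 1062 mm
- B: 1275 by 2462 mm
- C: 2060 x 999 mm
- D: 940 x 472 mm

Ratios (long/short): A ≈ 1.746; B ≈ 1.931; C ≈ 2.062; D ≈ 1.992.
root-3 ≈ 1.732; option A is nearest (Δ 0.014).

A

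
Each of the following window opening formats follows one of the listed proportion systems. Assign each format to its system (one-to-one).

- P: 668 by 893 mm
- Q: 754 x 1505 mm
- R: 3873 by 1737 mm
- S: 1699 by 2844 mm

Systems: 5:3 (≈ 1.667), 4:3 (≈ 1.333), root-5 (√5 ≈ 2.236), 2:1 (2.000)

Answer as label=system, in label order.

P=4:3, Q=2:1, R=root-5, S=5:3

P = 893/668 ≈ 1.337 → 4:3 (1.333)
Q = 1505/754 ≈ 1.996 → 2:1 (2.000)
R = 3873/1737 ≈ 2.230 → root-5 (2.236)
S = 2844/1699 ≈ 1.674 → 5:3 (1.667)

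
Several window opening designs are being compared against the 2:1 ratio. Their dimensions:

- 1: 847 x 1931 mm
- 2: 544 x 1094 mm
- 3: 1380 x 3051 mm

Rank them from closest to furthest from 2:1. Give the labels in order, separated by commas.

2, 3, 1

1: 1931/847 ≈ 2.280 → |2.280 − 2.000| = 0.280
2: 1094/544 ≈ 2.011 → |2.011 − 2.000| = 0.011
3: 3051/1380 ≈ 2.211 → |2.211 − 2.000| = 0.211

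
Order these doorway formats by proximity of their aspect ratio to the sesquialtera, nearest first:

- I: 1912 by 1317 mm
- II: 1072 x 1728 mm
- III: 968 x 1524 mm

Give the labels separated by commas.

I, III, II

I: 1912/1317 ≈ 1.452 → |1.452 − 1.500| = 0.048
II: 1728/1072 ≈ 1.612 → |1.612 − 1.500| = 0.112
III: 1524/968 ≈ 1.574 → |1.574 − 1.500| = 0.074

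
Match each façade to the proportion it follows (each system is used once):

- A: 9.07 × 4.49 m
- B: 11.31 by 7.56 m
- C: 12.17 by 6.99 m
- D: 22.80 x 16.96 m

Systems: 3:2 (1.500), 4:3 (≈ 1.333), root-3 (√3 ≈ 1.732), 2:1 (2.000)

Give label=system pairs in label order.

A=2:1, B=3:2, C=root-3, D=4:3

A = 9.07/4.49 ≈ 2.020 → 2:1 (2.000)
B = 11.31/7.56 ≈ 1.496 → 3:2 (1.500)
C = 12.17/6.99 ≈ 1.741 → root-3 (1.732)
D = 22.80/16.96 ≈ 1.344 → 4:3 (1.333)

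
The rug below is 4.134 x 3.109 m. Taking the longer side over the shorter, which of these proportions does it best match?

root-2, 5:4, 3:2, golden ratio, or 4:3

4.134/3.109 ≈ 1.330. Nearest candidates are 4:3 (1.333, off by 0.003) and 5:4 (1.250, off by 0.080).

4:3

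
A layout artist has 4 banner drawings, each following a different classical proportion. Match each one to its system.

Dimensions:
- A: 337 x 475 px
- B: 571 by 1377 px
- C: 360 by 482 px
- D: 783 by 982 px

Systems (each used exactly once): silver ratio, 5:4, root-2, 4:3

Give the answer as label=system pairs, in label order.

A=root-2, B=silver ratio, C=4:3, D=5:4

Ratios: A ≈ 1.409; B ≈ 2.412; C ≈ 1.339; D ≈ 1.254.
Targets: silver ratio ≈ 2.414; 5:4 ≈ 1.250; root-2 ≈ 1.414; 4:3 ≈ 1.333.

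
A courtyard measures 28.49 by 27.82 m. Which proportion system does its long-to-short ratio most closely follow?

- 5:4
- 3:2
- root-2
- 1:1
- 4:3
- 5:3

1:1

Ratio = 28.49 / 27.82 ≈ 1.024.
Distances: 5:4 1.250 (Δ 0.226); 3:2 1.500 (Δ 0.476); root-2 1.414 (Δ 0.390); 1:1 1.000 (Δ 0.024); 4:3 1.333 (Δ 0.309); 5:3 1.667 (Δ 0.643).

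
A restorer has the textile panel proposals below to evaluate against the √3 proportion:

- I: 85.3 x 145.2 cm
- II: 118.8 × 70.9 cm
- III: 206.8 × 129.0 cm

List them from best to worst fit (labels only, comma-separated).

Ratios: I = 145.2 / 85.3 ≈ 1.702; II = 118.8 / 70.9 ≈ 1.676; III = 206.8 / 129.0 ≈ 1.603.
|Δ from 1.732|: I 0.030; II 0.056; III 0.129.

I, II, III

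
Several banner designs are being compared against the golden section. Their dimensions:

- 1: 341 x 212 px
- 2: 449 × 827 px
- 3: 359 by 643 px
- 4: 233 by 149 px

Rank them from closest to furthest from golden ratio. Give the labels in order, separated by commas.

1, 4, 3, 2

Ratios: 1 = 341 / 212 ≈ 1.608; 2 = 827 / 449 ≈ 1.842; 3 = 643 / 359 ≈ 1.791; 4 = 233 / 149 ≈ 1.564.
|Δ from 1.618|: 1 0.010; 2 0.224; 3 0.173; 4 0.054.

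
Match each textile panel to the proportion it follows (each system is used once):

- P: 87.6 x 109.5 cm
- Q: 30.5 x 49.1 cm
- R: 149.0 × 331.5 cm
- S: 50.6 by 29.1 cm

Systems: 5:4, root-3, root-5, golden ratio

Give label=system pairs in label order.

P=5:4, Q=golden ratio, R=root-5, S=root-3

Ratios: P ≈ 1.250; Q ≈ 1.610; R ≈ 2.225; S ≈ 1.739.
Targets: 5:4 ≈ 1.250; root-3 ≈ 1.732; root-5 ≈ 2.236; golden ratio ≈ 1.618.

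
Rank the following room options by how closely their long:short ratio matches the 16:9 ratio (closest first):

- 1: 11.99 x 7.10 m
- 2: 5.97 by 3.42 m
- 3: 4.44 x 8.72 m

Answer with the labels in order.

1: 11.99/7.10 ≈ 1.689 → |1.689 − 1.778| = 0.089
2: 5.97/3.42 ≈ 1.746 → |1.746 − 1.778| = 0.032
3: 8.72/4.44 ≈ 1.964 → |1.964 − 1.778| = 0.186

2, 1, 3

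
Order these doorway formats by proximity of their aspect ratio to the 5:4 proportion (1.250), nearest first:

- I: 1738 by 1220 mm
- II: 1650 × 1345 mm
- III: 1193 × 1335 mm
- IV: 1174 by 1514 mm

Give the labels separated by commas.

I: 1738/1220 ≈ 1.425 → |1.425 − 1.250| = 0.175
II: 1650/1345 ≈ 1.227 → |1.227 − 1.250| = 0.023
III: 1335/1193 ≈ 1.119 → |1.119 − 1.250| = 0.131
IV: 1514/1174 ≈ 1.290 → |1.290 − 1.250| = 0.040

II, IV, III, I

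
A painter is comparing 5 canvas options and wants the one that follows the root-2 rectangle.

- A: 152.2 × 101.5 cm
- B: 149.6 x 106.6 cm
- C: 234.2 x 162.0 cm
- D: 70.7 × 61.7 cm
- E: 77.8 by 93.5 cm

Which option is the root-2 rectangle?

B

Target root-2 ≈ 1.414.
A: 1.500 (Δ0.086)  B: 1.403 (Δ0.011)  C: 1.446 (Δ0.032)  D: 1.146 (Δ0.268)  E: 1.202 (Δ0.212)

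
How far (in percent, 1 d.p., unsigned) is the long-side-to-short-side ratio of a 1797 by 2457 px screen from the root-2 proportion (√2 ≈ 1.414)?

3.3%

Ratio = 2457 / 1797 ≈ 1.3673.
Ideal root-2 ≈ 1.4142. |1.3673 − 1.4142| / 1.4142 ≈ 3.32% → 3.3%.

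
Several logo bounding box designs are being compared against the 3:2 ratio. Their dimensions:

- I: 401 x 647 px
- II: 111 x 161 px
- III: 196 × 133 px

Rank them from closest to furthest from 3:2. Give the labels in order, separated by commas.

III, II, I

I: 647/401 ≈ 1.613 → |1.613 − 1.500| = 0.113
II: 161/111 ≈ 1.450 → |1.450 − 1.500| = 0.050
III: 196/133 ≈ 1.474 → |1.474 − 1.500| = 0.026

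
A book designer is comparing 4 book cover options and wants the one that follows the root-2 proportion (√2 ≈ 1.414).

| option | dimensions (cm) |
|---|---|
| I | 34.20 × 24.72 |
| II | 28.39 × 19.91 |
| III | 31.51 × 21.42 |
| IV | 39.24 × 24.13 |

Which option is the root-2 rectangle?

II

Ratios (long/short): I ≈ 1.383; II ≈ 1.426; III ≈ 1.471; IV ≈ 1.626.
root-2 ≈ 1.414; option II is nearest (Δ 0.012).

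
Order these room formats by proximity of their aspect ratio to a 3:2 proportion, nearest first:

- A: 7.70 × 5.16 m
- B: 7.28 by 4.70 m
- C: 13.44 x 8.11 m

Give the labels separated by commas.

A, B, C

A: 7.70/5.16 ≈ 1.492 → |1.492 − 1.500| = 0.008
B: 7.28/4.70 ≈ 1.549 → |1.549 − 1.500| = 0.049
C: 13.44/8.11 ≈ 1.657 → |1.657 − 1.500| = 0.157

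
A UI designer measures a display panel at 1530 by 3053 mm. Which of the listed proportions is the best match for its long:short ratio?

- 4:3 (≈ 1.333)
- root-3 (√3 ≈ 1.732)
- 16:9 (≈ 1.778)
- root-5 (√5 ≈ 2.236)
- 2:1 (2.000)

2:1

3053/1530 ≈ 1.995. Nearest candidates are 2:1 (2.000, off by 0.005) and 16:9 (1.778, off by 0.217).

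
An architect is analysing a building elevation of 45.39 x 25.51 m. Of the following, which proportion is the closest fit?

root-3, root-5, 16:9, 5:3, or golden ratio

45.39/25.51 ≈ 1.779. Nearest candidates are 16:9 (1.778, off by 0.001) and root-3 (1.732, off by 0.047).

16:9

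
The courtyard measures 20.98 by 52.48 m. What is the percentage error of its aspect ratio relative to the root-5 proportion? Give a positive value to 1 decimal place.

Ratio = 52.48 / 20.98 ≈ 2.5014.
Ideal root-5 ≈ 2.2361. |2.5014 − 2.2361| / 2.2361 ≈ 11.86% → 11.9%.

11.9%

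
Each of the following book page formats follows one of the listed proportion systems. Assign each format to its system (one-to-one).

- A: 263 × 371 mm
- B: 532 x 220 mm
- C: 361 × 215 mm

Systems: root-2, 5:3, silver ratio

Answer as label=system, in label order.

A=root-2, B=silver ratio, C=5:3

Ratios: A ≈ 1.411; B ≈ 2.418; C ≈ 1.679.
Targets: root-2 ≈ 1.414; 5:3 ≈ 1.667; silver ratio ≈ 2.414.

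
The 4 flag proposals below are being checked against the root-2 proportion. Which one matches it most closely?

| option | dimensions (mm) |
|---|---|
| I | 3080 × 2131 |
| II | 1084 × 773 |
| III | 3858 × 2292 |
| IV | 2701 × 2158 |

II

Ratios (long/short): I ≈ 1.445; II ≈ 1.402; III ≈ 1.683; IV ≈ 1.252.
root-2 ≈ 1.414; option II is nearest (Δ 0.012).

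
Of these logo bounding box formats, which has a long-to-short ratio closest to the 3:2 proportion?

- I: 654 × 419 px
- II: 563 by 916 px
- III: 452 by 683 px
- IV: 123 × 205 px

Ratios (long/short): I ≈ 1.561; II ≈ 1.627; III ≈ 1.511; IV ≈ 1.667.
3:2 ≈ 1.500; option III is nearest (Δ 0.011).

III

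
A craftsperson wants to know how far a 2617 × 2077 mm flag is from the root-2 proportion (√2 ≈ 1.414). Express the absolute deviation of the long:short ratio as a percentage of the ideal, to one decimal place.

Ratio = 2617 / 2077 ≈ 1.2600.
Ideal root-2 ≈ 1.4142. |1.2600 − 1.4142| / 1.4142 ≈ 10.90% → 10.9%.

10.9%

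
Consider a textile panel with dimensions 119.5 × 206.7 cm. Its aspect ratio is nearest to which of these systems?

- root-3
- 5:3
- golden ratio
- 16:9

206.7/119.5 ≈ 1.730. Nearest candidates are root-3 (1.732, off by 0.002) and 16:9 (1.778, off by 0.048).

root-3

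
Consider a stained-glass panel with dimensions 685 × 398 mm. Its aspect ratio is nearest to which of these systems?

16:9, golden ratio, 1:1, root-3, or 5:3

root-3

685/398 ≈ 1.721. Nearest candidates are root-3 (1.732, off by 0.011) and 5:3 (1.667, off by 0.054).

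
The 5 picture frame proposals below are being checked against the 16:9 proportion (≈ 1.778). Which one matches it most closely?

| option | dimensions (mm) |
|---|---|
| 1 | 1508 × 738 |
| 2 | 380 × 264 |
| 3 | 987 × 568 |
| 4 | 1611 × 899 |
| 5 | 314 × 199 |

4

Ratios (long/short): 1 ≈ 2.043; 2 ≈ 1.439; 3 ≈ 1.738; 4 ≈ 1.792; 5 ≈ 1.578.
16:9 ≈ 1.778; option 4 is nearest (Δ 0.014).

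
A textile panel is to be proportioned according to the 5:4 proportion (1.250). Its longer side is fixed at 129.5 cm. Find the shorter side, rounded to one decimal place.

5:4 = 1.25000.
Shorter side = 129.5 ÷ 1.25000 ≈ 103.600 → 103.6 cm.

103.6 cm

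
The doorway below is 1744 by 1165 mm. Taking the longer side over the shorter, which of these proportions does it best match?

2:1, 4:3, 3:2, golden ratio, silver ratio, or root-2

Ratio = 1744 / 1165 ≈ 1.497.
Distances: 2:1 2.000 (Δ 0.503); 4:3 1.333 (Δ 0.164); 3:2 1.500 (Δ 0.003); golden ratio 1.618 (Δ 0.121); silver ratio 2.414 (Δ 0.917); root-2 1.414 (Δ 0.083).

3:2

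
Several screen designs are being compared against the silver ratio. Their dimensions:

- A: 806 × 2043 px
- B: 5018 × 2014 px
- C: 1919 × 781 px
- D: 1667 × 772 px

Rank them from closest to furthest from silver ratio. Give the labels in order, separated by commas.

A: 2043/806 ≈ 2.535 → |2.535 − 2.414| = 0.121
B: 5018/2014 ≈ 2.492 → |2.492 − 2.414| = 0.078
C: 1919/781 ≈ 2.457 → |2.457 − 2.414| = 0.043
D: 1667/772 ≈ 2.159 → |2.159 − 2.414| = 0.255

C, B, A, D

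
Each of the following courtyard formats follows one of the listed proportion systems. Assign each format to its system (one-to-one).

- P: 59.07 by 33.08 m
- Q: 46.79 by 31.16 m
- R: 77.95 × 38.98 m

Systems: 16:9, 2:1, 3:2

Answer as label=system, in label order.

P=16:9, Q=3:2, R=2:1

Ratios: P ≈ 1.786; Q ≈ 1.502; R ≈ 2.000.
Targets: 16:9 ≈ 1.778; 2:1 ≈ 2.000; 3:2 ≈ 1.500.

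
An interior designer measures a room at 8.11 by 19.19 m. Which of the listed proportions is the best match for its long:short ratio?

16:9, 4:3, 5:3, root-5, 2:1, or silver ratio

Ratio = 19.19 / 8.11 ≈ 2.366.
Distances: 16:9 1.778 (Δ 0.588); 4:3 1.333 (Δ 1.033); 5:3 1.667 (Δ 0.699); root-5 2.236 (Δ 0.130); 2:1 2.000 (Δ 0.366); silver ratio 2.414 (Δ 0.048).

silver ratio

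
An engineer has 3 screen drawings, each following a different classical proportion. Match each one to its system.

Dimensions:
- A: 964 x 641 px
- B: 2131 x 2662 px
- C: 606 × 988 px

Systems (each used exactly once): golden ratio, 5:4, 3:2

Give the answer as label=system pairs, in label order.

A=3:2, B=5:4, C=golden ratio

A = 964/641 ≈ 1.504 → 3:2 (1.500)
B = 2662/2131 ≈ 1.249 → 5:4 (1.250)
C = 988/606 ≈ 1.630 → golden ratio (1.618)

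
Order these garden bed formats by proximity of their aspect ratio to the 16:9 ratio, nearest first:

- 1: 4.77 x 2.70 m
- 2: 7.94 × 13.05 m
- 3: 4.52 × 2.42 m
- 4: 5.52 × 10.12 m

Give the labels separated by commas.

1, 4, 3, 2

1: 4.77/2.70 ≈ 1.767 → |1.767 − 1.778| = 0.011
2: 13.05/7.94 ≈ 1.644 → |1.644 − 1.778| = 0.134
3: 4.52/2.42 ≈ 1.868 → |1.868 − 1.778| = 0.090
4: 10.12/5.52 ≈ 1.833 → |1.833 − 1.778| = 0.055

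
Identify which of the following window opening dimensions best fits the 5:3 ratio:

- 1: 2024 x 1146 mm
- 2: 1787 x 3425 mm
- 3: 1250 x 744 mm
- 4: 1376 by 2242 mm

Ratios (long/short): 1 ≈ 1.766; 2 ≈ 1.917; 3 ≈ 1.680; 4 ≈ 1.629.
5:3 ≈ 1.667; option 3 is nearest (Δ 0.013).

3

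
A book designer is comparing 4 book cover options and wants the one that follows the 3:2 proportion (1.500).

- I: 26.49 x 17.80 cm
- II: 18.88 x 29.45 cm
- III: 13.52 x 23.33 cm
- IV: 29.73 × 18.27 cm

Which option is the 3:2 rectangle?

I

Target 3:2 ≈ 1.500.
I: 1.488 (Δ0.012)  II: 1.560 (Δ0.060)  III: 1.726 (Δ0.226)  IV: 1.627 (Δ0.127)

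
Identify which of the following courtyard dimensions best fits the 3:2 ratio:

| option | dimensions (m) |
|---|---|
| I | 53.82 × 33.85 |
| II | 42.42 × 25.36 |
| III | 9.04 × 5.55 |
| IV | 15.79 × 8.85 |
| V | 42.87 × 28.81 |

V

Ratios (long/short): I ≈ 1.590; II ≈ 1.673; III ≈ 1.629; IV ≈ 1.784; V ≈ 1.488.
3:2 ≈ 1.500; option V is nearest (Δ 0.012).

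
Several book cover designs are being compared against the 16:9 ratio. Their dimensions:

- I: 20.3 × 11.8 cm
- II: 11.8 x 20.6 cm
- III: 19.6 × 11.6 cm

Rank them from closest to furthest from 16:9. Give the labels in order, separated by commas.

I: 20.3/11.8 ≈ 1.720 → |1.720 − 1.778| = 0.058
II: 20.6/11.8 ≈ 1.746 → |1.746 − 1.778| = 0.032
III: 19.6/11.6 ≈ 1.690 → |1.690 − 1.778| = 0.088

II, I, III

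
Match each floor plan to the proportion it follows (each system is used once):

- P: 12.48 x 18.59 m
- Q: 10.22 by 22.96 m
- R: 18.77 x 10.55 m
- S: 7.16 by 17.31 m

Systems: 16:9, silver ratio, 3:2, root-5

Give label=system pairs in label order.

P=3:2, Q=root-5, R=16:9, S=silver ratio

P = 18.59/12.48 ≈ 1.490 → 3:2 (1.500)
Q = 22.96/10.22 ≈ 2.247 → root-5 (2.236)
R = 18.77/10.55 ≈ 1.779 → 16:9 (1.778)
S = 17.31/7.16 ≈ 2.418 → silver ratio (2.414)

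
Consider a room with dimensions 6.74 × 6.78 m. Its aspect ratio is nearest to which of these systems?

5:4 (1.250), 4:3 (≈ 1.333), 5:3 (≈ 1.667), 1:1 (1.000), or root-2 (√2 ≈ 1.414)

6.78/6.74 ≈ 1.006. Nearest candidates are 1:1 (1.000, off by 0.006) and 5:4 (1.250, off by 0.244).

1:1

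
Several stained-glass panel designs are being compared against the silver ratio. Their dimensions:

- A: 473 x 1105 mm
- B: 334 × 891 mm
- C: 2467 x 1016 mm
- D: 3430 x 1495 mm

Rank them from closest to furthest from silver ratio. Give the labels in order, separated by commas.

Ratios: A = 1105 / 473 ≈ 2.336; B = 891 / 334 ≈ 2.668; C = 2467 / 1016 ≈ 2.428; D = 3430 / 1495 ≈ 2.294.
|Δ from 2.414|: A 0.078; B 0.254; C 0.014; D 0.120.

C, A, D, B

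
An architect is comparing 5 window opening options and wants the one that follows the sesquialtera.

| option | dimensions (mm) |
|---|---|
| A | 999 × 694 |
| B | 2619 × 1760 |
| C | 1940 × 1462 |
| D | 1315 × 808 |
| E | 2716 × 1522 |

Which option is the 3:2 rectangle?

Target 3:2 ≈ 1.500.
A: 1.439 (Δ0.061)  B: 1.488 (Δ0.012)  C: 1.327 (Δ0.173)  D: 1.627 (Δ0.127)  E: 1.784 (Δ0.284)

B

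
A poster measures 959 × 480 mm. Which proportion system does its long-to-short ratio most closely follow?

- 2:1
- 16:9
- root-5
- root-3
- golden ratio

959/480 ≈ 1.998. Nearest candidates are 2:1 (2.000, off by 0.002) and 16:9 (1.778, off by 0.220).

2:1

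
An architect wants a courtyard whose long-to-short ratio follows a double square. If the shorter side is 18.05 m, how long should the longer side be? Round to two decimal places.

2:1 = 2.00000.
Longer side = 18.05 × 2.00000 ≈ 36.1000 → 36.10 m.

36.10 m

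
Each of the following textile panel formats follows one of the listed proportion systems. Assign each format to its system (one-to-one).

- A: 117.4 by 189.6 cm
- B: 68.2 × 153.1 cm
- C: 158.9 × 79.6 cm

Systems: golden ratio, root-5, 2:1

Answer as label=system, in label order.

A=golden ratio, B=root-5, C=2:1

Ratios: A ≈ 1.615; B ≈ 2.245; C ≈ 1.996.
Targets: golden ratio ≈ 1.618; root-5 ≈ 2.236; 2:1 ≈ 2.000.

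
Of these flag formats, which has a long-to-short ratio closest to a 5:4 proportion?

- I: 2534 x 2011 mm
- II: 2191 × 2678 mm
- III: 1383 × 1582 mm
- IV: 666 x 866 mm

Ratios (long/short): I ≈ 1.260; II ≈ 1.222; III ≈ 1.144; IV ≈ 1.300.
5:4 ≈ 1.250; option I is nearest (Δ 0.010).

I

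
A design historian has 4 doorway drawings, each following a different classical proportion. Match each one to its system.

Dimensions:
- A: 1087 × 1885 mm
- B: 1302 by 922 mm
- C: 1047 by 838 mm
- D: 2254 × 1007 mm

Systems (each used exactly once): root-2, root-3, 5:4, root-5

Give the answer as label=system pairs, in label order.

Ratios: A ≈ 1.734; B ≈ 1.412; C ≈ 1.249; D ≈ 2.238.
Targets: root-2 ≈ 1.414; root-3 ≈ 1.732; 5:4 ≈ 1.250; root-5 ≈ 2.236.

A=root-3, B=root-2, C=5:4, D=root-5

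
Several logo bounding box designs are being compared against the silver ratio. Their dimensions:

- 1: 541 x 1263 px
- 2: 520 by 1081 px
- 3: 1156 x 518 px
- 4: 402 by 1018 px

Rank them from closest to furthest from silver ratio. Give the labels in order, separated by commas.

Ratios: 1 = 1263 / 541 ≈ 2.335; 2 = 1081 / 520 ≈ 2.079; 3 = 1156 / 518 ≈ 2.232; 4 = 1018 / 402 ≈ 2.532.
|Δ from 2.414|: 1 0.079; 2 0.335; 3 0.182; 4 0.118.

1, 4, 3, 2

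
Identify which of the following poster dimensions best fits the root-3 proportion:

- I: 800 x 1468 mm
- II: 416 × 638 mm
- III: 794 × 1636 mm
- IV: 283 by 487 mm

IV

Ratios (long/short): I ≈ 1.835; II ≈ 1.534; III ≈ 2.060; IV ≈ 1.721.
root-3 ≈ 1.732; option IV is nearest (Δ 0.011).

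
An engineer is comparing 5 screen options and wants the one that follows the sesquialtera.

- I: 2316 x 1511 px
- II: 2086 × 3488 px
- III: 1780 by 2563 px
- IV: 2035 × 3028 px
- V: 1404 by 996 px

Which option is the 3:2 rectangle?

Target 3:2 ≈ 1.500.
I: 1.533 (Δ0.033)  II: 1.672 (Δ0.172)  III: 1.440 (Δ0.060)  IV: 1.488 (Δ0.012)  V: 1.410 (Δ0.090)

IV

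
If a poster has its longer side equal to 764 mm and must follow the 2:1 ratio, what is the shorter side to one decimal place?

382.0 mm

2:1 = 2.00000.
Shorter side = 764 ÷ 2.00000 ≈ 382.000 → 382.0 mm.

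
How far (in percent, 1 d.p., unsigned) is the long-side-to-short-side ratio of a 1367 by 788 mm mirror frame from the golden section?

Ratio = 1367 / 788 ≈ 1.7348.
Ideal golden ratio ≈ 1.6180. |1.7348 − 1.6180| / 1.6180 ≈ 7.22% → 7.2%.

7.2%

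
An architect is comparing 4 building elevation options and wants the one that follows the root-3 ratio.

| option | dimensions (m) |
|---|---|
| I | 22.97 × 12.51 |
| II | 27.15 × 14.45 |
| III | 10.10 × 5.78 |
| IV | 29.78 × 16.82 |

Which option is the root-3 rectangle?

Ratios (long/short): I ≈ 1.836; II ≈ 1.879; III ≈ 1.747; IV ≈ 1.771.
root-3 ≈ 1.732; option III is nearest (Δ 0.015).

III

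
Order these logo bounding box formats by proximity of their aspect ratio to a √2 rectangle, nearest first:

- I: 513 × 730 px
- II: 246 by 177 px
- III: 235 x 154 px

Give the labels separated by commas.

I, II, III

I: 730/513 ≈ 1.423 → |1.423 − 1.414| = 0.009
II: 246/177 ≈ 1.390 → |1.390 − 1.414| = 0.024
III: 235/154 ≈ 1.526 → |1.526 − 1.414| = 0.112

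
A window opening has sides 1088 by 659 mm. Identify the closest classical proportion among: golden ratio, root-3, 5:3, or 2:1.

5:3

1088/659 ≈ 1.651. Nearest candidates are 5:3 (1.667, off by 0.016) and golden ratio (1.618, off by 0.033).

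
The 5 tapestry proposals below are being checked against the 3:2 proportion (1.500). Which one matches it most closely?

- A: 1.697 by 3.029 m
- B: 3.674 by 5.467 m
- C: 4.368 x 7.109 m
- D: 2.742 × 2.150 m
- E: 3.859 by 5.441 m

B

Ratios (long/short): A ≈ 1.785; B ≈ 1.488; C ≈ 1.628; D ≈ 1.275; E ≈ 1.410.
3:2 ≈ 1.500; option B is nearest (Δ 0.012).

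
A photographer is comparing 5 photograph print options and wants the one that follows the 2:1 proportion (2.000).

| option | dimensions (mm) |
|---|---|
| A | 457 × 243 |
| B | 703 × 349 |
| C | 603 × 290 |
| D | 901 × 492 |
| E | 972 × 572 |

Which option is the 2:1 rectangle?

B

Ratios (long/short): A ≈ 1.881; B ≈ 2.014; C ≈ 2.079; D ≈ 1.831; E ≈ 1.699.
2:1 ≈ 2.000; option B is nearest (Δ 0.014).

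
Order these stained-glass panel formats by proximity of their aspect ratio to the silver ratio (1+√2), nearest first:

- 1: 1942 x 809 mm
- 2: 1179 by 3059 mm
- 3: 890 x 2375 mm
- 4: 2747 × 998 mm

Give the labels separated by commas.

1, 2, 3, 4

Ratios: 1 = 1942 / 809 ≈ 2.400; 2 = 3059 / 1179 ≈ 2.595; 3 = 2375 / 890 ≈ 2.669; 4 = 2747 / 998 ≈ 2.753.
|Δ from 2.414|: 1 0.014; 2 0.181; 3 0.255; 4 0.339.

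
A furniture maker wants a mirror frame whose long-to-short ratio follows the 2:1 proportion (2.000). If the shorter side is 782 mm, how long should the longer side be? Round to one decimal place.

2:1 = 2.00000.
Longer side = 782 × 2.00000 ≈ 1564.000 → 1564.0 mm.

1564.0 mm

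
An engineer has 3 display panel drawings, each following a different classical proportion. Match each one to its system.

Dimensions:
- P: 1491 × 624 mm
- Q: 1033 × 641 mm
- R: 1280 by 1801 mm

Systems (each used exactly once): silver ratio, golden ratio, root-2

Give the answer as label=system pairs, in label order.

P = 1491/624 ≈ 2.389 → silver ratio (2.414)
Q = 1033/641 ≈ 1.612 → golden ratio (1.618)
R = 1801/1280 ≈ 1.407 → root-2 (1.414)

P=silver ratio, Q=golden ratio, R=root-2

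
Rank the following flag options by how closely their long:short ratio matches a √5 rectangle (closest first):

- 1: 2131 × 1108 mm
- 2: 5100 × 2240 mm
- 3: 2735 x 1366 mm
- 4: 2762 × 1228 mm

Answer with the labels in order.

1: 2131/1108 ≈ 1.923 → |1.923 − 2.236| = 0.313
2: 5100/2240 ≈ 2.277 → |2.277 − 2.236| = 0.041
3: 2735/1366 ≈ 2.002 → |2.002 − 2.236| = 0.234
4: 2762/1228 ≈ 2.249 → |2.249 − 2.236| = 0.013

4, 2, 3, 1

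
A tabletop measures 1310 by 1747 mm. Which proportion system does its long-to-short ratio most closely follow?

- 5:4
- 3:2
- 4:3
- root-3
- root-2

4:3

1747/1310 ≈ 1.334. Nearest candidates are 4:3 (1.333, off by 0.001) and root-2 (1.414, off by 0.080).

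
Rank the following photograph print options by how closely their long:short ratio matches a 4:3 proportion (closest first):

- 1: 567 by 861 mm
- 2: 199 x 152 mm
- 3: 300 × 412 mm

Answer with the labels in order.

2, 3, 1

1: 861/567 ≈ 1.519 → |1.519 − 1.333| = 0.186
2: 199/152 ≈ 1.309 → |1.309 − 1.333| = 0.024
3: 412/300 ≈ 1.373 → |1.373 − 1.333| = 0.040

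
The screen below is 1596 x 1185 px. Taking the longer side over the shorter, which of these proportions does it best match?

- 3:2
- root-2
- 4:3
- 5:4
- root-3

1596/1185 ≈ 1.347. Nearest candidates are 4:3 (1.333, off by 0.014) and root-2 (1.414, off by 0.067).

4:3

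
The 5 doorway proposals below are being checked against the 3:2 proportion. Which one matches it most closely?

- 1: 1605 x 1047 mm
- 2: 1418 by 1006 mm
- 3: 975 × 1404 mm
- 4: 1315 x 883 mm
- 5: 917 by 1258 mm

Ratios (long/short): 1 ≈ 1.533; 2 ≈ 1.410; 3 ≈ 1.440; 4 ≈ 1.489; 5 ≈ 1.372.
3:2 ≈ 1.500; option 4 is nearest (Δ 0.011).

4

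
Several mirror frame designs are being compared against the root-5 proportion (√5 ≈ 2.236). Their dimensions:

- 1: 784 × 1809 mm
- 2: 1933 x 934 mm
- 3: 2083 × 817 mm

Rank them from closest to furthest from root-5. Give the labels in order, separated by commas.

1: 1809/784 ≈ 2.307 → |2.307 − 2.236| = 0.071
2: 1933/934 ≈ 2.070 → |2.070 − 2.236| = 0.166
3: 2083/817 ≈ 2.550 → |2.550 − 2.236| = 0.314

1, 2, 3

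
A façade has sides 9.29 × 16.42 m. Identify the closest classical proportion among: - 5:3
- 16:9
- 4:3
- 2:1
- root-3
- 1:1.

16.42/9.29 ≈ 1.767. Nearest candidates are 16:9 (1.778, off by 0.011) and root-3 (1.732, off by 0.035).

16:9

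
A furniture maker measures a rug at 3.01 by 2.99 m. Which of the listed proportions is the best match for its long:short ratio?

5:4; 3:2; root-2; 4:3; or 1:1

1:1

3.01/2.99 ≈ 1.007. Nearest candidates are 1:1 (1.000, off by 0.007) and 5:4 (1.250, off by 0.243).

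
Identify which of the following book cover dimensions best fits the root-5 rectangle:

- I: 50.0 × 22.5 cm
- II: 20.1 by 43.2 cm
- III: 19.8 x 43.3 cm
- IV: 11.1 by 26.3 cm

I

Target root-5 ≈ 2.236.
I: 2.222 (Δ0.014)  II: 2.149 (Δ0.087)  III: 2.187 (Δ0.049)  IV: 2.369 (Δ0.133)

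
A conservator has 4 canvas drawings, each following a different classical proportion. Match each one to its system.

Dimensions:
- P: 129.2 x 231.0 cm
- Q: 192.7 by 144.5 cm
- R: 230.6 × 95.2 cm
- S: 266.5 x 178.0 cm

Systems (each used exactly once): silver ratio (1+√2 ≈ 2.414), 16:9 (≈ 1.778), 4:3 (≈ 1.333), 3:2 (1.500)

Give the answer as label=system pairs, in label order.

P = 231.0/129.2 ≈ 1.788 → 16:9 (1.778)
Q = 192.7/144.5 ≈ 1.334 → 4:3 (1.333)
R = 230.6/95.2 ≈ 2.422 → silver ratio (2.414)
S = 266.5/178.0 ≈ 1.497 → 3:2 (1.500)

P=16:9, Q=4:3, R=silver ratio, S=3:2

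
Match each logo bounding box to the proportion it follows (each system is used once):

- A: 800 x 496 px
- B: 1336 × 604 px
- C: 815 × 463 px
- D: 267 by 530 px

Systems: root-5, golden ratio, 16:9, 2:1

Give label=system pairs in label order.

A = 800/496 ≈ 1.613 → golden ratio (1.618)
B = 1336/604 ≈ 2.212 → root-5 (2.236)
C = 815/463 ≈ 1.760 → 16:9 (1.778)
D = 530/267 ≈ 1.985 → 2:1 (2.000)

A=golden ratio, B=root-5, C=16:9, D=2:1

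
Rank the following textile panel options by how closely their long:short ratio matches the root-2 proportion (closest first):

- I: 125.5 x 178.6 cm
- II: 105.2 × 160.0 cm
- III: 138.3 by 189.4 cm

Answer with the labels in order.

I, III, II

Ratios: I = 178.6 / 125.5 ≈ 1.423; II = 160.0 / 105.2 ≈ 1.521; III = 189.4 / 138.3 ≈ 1.369.
|Δ from 1.414|: I 0.009; II 0.107; III 0.045.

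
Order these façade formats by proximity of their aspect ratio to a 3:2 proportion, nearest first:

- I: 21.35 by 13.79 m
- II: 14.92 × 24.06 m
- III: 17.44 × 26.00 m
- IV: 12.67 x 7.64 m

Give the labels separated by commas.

Ratios: I = 21.35 / 13.79 ≈ 1.548; II = 24.06 / 14.92 ≈ 1.613; III = 26.00 / 17.44 ≈ 1.491; IV = 12.67 / 7.64 ≈ 1.658.
|Δ from 1.500|: I 0.048; II 0.113; III 0.009; IV 0.158.

III, I, II, IV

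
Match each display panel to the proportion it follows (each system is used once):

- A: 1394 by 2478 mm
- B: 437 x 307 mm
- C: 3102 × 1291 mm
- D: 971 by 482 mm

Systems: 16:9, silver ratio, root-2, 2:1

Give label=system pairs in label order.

A=16:9, B=root-2, C=silver ratio, D=2:1

A = 2478/1394 ≈ 1.778 → 16:9 (1.778)
B = 437/307 ≈ 1.423 → root-2 (1.414)
C = 3102/1291 ≈ 2.403 → silver ratio (2.414)
D = 971/482 ≈ 2.015 → 2:1 (2.000)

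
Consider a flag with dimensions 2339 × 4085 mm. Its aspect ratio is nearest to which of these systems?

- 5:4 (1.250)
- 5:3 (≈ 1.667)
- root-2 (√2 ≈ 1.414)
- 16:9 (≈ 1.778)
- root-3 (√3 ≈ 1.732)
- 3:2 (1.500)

Ratio = 4085 / 2339 ≈ 1.746.
Distances: 5:4 1.250 (Δ 0.496); 5:3 1.667 (Δ 0.079); root-2 1.414 (Δ 0.332); 16:9 1.778 (Δ 0.032); root-3 1.732 (Δ 0.014); 3:2 1.500 (Δ 0.246).

root-3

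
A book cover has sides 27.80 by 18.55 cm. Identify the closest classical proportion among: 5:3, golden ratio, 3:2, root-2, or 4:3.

3:2

27.80/18.55 ≈ 1.499. Nearest candidates are 3:2 (1.500, off by 0.001) and root-2 (1.414, off by 0.085).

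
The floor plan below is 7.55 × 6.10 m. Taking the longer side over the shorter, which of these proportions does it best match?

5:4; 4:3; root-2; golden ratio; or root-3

5:4

7.55/6.10 ≈ 1.238. Nearest candidates are 5:4 (1.250, off by 0.012) and 4:3 (1.333, off by 0.095).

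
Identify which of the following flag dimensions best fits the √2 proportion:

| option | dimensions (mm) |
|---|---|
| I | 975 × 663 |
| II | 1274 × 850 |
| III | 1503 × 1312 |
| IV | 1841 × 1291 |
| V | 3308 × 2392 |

Ratios (long/short): I ≈ 1.471; II ≈ 1.499; III ≈ 1.146; IV ≈ 1.426; V ≈ 1.383.
root-2 ≈ 1.414; option IV is nearest (Δ 0.012).

IV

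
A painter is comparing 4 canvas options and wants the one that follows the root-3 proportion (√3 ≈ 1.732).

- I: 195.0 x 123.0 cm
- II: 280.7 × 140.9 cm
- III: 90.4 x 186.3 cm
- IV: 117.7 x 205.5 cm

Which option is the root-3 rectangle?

Target root-3 ≈ 1.732.
I: 1.585 (Δ0.147)  II: 1.992 (Δ0.260)  III: 2.061 (Δ0.329)  IV: 1.746 (Δ0.014)

IV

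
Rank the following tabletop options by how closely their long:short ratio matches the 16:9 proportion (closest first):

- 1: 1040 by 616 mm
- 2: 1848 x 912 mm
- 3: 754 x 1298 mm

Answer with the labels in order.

3, 1, 2

1: 1040/616 ≈ 1.688 → |1.688 − 1.778| = 0.090
2: 1848/912 ≈ 2.026 → |2.026 − 1.778| = 0.248
3: 1298/754 ≈ 1.721 → |1.721 − 1.778| = 0.057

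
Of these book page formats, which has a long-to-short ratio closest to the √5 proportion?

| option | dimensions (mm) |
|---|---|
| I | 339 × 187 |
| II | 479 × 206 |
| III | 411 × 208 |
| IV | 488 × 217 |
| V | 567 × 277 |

IV

Ratios (long/short): I ≈ 1.813; II ≈ 2.325; III ≈ 1.976; IV ≈ 2.249; V ≈ 2.047.
root-5 ≈ 2.236; option IV is nearest (Δ 0.013).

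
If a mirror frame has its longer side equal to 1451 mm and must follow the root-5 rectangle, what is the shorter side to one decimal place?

root-5 ≈ 2.23607.
Shorter side = 1451 ÷ 2.23607 ≈ 648.906 → 648.9 mm.

648.9 mm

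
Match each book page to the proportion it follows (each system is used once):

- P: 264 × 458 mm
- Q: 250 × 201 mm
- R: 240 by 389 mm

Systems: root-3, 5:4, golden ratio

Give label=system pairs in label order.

Ratios: P ≈ 1.735; Q ≈ 1.244; R ≈ 1.621.
Targets: root-3 ≈ 1.732; 5:4 ≈ 1.250; golden ratio ≈ 1.618.

P=root-3, Q=5:4, R=golden ratio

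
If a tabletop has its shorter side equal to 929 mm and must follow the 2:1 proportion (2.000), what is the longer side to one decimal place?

1858.0 mm

2:1 = 2.00000.
Longer side = 929 × 2.00000 ≈ 1858.000 → 1858.0 mm.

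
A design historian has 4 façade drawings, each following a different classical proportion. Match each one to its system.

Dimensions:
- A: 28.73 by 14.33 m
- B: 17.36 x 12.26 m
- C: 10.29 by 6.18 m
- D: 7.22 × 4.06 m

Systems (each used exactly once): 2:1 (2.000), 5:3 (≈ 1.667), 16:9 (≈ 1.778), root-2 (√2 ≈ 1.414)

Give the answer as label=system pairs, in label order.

A = 28.73/14.33 ≈ 2.005 → 2:1 (2.000)
B = 17.36/12.26 ≈ 1.416 → root-2 (1.414)
C = 10.29/6.18 ≈ 1.665 → 5:3 (1.667)
D = 7.22/4.06 ≈ 1.778 → 16:9 (1.778)

A=2:1, B=root-2, C=5:3, D=16:9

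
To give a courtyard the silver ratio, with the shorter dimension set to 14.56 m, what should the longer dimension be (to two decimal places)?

silver ratio ≈ 2.41421.
Longer side = 14.56 × 2.41421 ≈ 35.1509 → 35.15 m.

35.15 m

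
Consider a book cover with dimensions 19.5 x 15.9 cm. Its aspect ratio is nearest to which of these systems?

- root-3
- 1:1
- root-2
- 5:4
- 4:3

19.5/15.9 ≈ 1.226. Nearest candidates are 5:4 (1.250, off by 0.024) and 4:3 (1.333, off by 0.107).

5:4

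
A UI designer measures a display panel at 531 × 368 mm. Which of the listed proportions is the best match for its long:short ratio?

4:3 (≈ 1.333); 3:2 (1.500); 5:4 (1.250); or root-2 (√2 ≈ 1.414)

root-2

Ratio = 531 / 368 ≈ 1.443.
Distances: 4:3 1.333 (Δ 0.110); 3:2 1.500 (Δ 0.057); 5:4 1.250 (Δ 0.193); root-2 1.414 (Δ 0.029).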